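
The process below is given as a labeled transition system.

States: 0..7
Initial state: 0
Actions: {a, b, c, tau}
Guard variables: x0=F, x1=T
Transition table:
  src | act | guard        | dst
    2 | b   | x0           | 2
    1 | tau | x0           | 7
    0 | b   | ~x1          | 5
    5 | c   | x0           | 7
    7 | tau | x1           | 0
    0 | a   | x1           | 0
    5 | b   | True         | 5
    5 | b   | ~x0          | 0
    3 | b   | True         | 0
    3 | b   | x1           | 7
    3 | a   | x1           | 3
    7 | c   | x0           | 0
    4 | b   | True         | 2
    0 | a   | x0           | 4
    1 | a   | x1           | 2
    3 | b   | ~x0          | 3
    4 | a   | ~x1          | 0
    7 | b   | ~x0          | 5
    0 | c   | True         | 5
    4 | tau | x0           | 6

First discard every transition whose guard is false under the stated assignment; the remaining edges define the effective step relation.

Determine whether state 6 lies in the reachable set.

After dropping false guards: 12 live edges.
depth 0: {0}
depth 1: {5}  now seen {0,5}
R = {0,5}

Answer: UNREACHABLE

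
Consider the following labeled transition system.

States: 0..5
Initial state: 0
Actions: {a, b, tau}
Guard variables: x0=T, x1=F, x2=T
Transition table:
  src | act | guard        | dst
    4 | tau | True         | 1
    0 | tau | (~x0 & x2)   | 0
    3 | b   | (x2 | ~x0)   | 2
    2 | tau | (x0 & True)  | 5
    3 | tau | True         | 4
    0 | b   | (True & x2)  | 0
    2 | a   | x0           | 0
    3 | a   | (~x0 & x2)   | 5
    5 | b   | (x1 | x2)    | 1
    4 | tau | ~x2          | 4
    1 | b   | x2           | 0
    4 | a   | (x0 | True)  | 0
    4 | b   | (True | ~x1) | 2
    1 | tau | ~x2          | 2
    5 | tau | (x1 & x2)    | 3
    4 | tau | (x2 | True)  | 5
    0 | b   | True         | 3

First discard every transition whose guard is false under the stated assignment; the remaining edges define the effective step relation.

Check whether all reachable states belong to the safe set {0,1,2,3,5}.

Answer: INVARIANT VIOLATED at state 4

Working:
Allowed set {0,1,2,3,5}
Reach set: {0,1,2,3,4,5}
  0: safe
  1: safe
  2: safe
  3: safe
  4: ✗ unsafe
  5: safe
reach 4 via b·tau — violates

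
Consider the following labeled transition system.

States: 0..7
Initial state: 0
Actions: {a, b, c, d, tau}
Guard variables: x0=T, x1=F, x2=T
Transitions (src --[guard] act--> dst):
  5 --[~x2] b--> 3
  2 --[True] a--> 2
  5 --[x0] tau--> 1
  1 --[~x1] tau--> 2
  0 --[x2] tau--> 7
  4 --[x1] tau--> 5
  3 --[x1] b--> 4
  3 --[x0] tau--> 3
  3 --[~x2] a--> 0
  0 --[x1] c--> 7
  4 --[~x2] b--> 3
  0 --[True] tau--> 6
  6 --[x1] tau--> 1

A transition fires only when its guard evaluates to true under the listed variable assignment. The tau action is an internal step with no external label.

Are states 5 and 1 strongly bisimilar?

Answer: NOT BISIMILAR

Working:
Bisimulation quotient by refinement:
  P[0] = {{0,1,2,3,4,5,6,7}}
  P[1] = {{0,1,3,5},{2},{4,6,7}}
  P[2] = {{0},{1},{2},{3,5},{4,6,7}}
  P[3] = {{0},{1},{2},{3},{4,6,7},{5}}
Fixed point at round 4; 6 class(es).
[5]={5}  [1]={1}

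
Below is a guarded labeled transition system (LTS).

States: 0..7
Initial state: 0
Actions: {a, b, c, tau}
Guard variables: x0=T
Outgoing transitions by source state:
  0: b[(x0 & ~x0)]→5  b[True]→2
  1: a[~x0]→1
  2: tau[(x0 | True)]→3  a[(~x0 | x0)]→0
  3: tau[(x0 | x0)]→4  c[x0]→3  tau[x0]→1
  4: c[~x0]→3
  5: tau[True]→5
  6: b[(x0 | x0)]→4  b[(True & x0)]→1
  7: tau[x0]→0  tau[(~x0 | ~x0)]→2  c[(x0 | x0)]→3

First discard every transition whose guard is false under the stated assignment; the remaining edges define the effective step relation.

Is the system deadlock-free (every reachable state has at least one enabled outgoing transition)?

R = {0,1,2,3,4}
  0: b→2  [deg 1]
  1: ∅  [STUCK]
  2: a→0  tau→3  [deg 2]
  3: c→3  tau→1  tau→4  [deg 3]
  4: ∅  [STUCK]
Path to 1: b·tau·tau

Answer: DEADLOCK at state 1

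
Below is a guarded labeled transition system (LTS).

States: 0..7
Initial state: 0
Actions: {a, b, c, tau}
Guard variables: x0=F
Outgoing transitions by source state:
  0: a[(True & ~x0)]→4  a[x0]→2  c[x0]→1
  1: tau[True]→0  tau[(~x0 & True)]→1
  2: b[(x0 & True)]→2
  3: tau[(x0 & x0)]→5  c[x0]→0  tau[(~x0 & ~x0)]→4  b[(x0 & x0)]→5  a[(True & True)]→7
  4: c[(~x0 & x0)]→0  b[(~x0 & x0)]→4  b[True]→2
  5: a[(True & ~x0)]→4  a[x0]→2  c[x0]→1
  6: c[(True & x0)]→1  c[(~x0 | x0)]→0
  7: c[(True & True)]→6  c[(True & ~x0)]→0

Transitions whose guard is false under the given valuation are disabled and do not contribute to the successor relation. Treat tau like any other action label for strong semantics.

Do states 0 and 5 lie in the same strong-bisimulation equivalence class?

Answer: BISIMILAR

Working:
Compute ~ classes (split until stable):
  P[0] = {{0,1,2,3,4,5,6,7}}
  P[1] = {{0,5},{1},{2},{3},{4},{6,7}}
  P[2] = {{0,5},{1},{2},{3},{4},{6},{7}}
Fixed point at round 3; 7 class(es).
0∈{0,5}, 5∈{0,5}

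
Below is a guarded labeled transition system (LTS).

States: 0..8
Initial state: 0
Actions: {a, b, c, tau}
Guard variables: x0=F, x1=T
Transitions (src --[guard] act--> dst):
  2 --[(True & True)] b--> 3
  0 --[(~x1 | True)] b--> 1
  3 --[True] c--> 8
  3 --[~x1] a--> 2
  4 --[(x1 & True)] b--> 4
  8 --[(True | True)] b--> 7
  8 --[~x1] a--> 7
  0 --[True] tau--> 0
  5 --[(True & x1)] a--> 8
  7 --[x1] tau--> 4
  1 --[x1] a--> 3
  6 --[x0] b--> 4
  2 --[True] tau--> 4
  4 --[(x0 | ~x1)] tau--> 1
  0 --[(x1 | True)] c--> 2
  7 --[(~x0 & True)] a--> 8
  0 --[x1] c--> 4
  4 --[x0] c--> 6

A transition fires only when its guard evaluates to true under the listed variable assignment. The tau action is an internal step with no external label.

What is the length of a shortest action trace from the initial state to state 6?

Breadth-first toward 6:
  depth 0: {0}
  depth 1: {1,2,4}
  depth 2: {3}
  depth 3: {8}
  depth 4: {7}
6 never appears.

Answer: UNREACHABLE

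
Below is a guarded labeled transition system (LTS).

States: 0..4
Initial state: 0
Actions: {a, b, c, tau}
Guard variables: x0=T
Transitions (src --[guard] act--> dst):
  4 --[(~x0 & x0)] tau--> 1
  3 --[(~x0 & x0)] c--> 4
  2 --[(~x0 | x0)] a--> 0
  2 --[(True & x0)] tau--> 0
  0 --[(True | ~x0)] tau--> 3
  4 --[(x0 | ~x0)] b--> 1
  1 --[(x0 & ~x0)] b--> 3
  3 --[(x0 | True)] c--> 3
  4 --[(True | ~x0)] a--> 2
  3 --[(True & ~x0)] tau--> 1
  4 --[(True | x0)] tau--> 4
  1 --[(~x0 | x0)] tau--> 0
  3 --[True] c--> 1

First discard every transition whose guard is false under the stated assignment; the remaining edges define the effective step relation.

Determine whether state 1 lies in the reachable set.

After dropping false guards: 9 live edges.
depth 0: {0}
depth 1: {3}  total {0,3}
depth 2: {1}  total {0,1,3}
Reach set: {0,1,3}
trace reaching 1: tau·c

Answer: REACHABLE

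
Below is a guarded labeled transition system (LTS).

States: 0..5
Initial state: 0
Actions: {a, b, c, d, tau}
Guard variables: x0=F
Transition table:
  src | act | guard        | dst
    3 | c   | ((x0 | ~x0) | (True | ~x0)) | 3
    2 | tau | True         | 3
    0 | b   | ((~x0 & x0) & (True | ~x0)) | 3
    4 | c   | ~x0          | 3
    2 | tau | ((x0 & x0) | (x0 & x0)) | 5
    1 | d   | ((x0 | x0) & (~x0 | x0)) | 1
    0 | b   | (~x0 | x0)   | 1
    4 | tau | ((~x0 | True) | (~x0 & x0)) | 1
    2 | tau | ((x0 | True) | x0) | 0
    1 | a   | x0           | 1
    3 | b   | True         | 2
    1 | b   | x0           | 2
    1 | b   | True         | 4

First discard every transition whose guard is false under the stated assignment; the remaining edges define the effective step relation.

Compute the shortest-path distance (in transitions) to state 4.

Answer: 2

Trace:
Layered search for 4:
  depth 0: {0}
  depth 1: {1}
  depth 2: {4}
first hit 4 at d=2 via b·b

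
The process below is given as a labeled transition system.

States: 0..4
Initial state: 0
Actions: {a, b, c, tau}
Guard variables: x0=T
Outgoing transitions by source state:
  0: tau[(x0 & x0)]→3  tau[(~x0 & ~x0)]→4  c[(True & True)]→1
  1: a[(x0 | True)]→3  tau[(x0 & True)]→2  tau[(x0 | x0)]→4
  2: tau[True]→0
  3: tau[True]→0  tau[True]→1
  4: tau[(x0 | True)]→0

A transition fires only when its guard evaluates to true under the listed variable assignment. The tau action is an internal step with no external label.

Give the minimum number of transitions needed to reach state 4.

Answer: 2

Trace:
Breadth-first toward 4:
  Layer 0: {0}
  Layer 1: {1,3}
  Layer 2: {2,4}
first hit 4 at d=2 via c·tau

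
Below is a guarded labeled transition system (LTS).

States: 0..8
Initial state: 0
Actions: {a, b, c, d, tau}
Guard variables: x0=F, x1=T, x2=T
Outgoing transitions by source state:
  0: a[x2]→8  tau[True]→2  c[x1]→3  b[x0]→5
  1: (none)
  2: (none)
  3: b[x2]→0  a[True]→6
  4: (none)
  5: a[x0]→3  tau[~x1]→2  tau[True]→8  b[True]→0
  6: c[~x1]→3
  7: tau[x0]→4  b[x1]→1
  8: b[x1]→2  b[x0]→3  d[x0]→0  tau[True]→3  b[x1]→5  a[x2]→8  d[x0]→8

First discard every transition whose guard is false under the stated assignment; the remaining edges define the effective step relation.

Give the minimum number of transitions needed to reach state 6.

Breadth-first toward 6:
  Layer 0: {0}
  Layer 1: {2,3,8}
  Layer 2: {5,6}
first hit 6 at d=2 via c·a

Answer: 2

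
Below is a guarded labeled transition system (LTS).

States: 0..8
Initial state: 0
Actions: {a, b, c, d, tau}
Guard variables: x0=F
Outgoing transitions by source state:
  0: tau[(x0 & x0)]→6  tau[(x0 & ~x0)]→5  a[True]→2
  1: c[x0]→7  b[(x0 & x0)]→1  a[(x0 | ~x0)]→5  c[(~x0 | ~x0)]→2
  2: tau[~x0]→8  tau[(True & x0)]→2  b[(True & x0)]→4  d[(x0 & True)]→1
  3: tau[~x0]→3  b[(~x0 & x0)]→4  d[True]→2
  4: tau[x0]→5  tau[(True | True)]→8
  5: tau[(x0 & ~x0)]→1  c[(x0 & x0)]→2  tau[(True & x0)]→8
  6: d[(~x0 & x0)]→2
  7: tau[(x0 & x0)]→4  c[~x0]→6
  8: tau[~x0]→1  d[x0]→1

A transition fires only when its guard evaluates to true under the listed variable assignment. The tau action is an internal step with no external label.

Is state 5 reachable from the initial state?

Guard filter leaves 9 enabled edge(s).
L0 = {0}
L1 = {2}  total {0,2}
L2 = {8}  total {0,2,8}
L3 = {1}  total {0,1,2,8}
L4 = {5}  total {0,1,2,5,8}
R = {0,1,2,5,8}
witness 5: a·tau·tau·a

Answer: REACHABLE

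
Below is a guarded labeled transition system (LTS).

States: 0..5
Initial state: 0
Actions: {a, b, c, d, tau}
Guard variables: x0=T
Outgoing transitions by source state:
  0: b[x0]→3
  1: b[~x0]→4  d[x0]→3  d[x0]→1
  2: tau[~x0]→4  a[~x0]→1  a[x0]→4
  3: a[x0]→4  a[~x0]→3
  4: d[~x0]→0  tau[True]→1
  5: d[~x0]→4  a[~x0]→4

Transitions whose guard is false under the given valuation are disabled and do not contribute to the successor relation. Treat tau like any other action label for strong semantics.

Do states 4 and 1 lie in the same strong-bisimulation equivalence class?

Answer: NOT BISIMILAR

Working:
Refine partition for ~:
  round 0: {{0,1,2,3,4,5}}
  round 1: {{0},{1},{2,3},{4},{5}}
5 equivalence class(es) (converged in 2)
4∈{4}, 1∈{1}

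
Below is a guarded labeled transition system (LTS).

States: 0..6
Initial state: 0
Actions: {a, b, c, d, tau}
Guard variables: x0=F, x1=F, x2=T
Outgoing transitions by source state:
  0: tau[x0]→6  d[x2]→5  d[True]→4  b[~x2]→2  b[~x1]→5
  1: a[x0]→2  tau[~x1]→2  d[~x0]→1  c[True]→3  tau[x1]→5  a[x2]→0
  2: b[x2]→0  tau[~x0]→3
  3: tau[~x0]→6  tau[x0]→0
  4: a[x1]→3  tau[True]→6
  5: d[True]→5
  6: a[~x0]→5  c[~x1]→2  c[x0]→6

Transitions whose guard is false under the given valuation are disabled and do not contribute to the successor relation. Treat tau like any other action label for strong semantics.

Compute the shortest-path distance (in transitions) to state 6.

Layered search for 6:
  L0 = {0}
  L1 = {4,5}
  L2 = {6}
depth(6)=2, e.g. d·tau

Answer: 2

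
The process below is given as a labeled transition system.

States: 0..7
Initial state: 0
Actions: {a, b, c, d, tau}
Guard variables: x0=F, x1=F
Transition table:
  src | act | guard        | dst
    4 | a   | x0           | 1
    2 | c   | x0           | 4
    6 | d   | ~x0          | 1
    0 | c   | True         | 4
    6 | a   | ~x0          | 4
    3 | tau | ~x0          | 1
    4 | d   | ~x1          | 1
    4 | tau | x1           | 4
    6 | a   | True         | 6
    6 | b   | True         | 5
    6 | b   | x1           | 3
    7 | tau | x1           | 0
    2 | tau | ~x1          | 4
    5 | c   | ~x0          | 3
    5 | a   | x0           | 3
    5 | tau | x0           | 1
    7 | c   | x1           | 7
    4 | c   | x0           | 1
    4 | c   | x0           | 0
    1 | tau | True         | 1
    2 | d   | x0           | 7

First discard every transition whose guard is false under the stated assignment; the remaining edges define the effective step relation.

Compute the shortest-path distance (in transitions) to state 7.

Layered search for 7:
  Layer 0: {0}
  Layer 1: {4}
  Layer 2: {1}
7 never appears.

Answer: UNREACHABLE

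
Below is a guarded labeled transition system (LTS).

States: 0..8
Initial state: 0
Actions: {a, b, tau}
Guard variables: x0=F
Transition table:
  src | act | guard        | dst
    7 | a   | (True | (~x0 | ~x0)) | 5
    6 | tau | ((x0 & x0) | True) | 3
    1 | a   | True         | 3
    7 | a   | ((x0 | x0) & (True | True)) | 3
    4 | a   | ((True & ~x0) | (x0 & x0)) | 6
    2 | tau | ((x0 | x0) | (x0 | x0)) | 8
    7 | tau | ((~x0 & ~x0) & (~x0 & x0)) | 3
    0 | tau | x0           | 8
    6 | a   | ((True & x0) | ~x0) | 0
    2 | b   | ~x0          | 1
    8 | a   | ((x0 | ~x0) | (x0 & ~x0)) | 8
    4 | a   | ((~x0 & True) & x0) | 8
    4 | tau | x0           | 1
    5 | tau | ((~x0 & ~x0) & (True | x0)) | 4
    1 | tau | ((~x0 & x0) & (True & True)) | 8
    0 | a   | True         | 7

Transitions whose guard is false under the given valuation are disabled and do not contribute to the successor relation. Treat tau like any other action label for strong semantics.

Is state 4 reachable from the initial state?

Answer: REACHABLE

Working:
After dropping false guards: 9 live edges.
L0 = {0}
L1 = {7}  total {0,7}
L2 = {5}  total {0,5,7}
L3 = {4}  total {0,4,5,7}
L4 = {6}  total {0,4,5,6,7}
L5 = {3}  total {0,3,4,5,6,7}
Reachable = {0,3,4,5,6,7}
Path to 4: a·a·tau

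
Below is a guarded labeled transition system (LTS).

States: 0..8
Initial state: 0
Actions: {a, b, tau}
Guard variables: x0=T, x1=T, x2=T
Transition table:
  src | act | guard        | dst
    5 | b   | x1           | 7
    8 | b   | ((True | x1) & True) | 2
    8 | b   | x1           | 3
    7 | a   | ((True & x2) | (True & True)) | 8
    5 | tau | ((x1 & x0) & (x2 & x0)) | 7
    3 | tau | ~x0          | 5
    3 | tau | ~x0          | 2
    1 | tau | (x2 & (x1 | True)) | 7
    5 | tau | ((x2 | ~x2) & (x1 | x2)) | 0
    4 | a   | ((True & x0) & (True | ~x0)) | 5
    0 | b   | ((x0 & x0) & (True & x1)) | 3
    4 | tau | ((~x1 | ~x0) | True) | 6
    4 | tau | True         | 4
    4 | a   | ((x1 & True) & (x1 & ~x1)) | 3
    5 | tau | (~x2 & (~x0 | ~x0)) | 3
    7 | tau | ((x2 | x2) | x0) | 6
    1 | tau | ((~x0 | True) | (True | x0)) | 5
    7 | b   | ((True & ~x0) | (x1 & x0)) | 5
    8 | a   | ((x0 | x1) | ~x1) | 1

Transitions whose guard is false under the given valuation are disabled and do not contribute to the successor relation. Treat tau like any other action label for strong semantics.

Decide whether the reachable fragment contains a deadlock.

Answer: DEADLOCK at state 3

Working:
Reach set: {0,3}
  0: b→3  [1 exit(s)]
  3: ∅  [no exit]
trace reaching 3: b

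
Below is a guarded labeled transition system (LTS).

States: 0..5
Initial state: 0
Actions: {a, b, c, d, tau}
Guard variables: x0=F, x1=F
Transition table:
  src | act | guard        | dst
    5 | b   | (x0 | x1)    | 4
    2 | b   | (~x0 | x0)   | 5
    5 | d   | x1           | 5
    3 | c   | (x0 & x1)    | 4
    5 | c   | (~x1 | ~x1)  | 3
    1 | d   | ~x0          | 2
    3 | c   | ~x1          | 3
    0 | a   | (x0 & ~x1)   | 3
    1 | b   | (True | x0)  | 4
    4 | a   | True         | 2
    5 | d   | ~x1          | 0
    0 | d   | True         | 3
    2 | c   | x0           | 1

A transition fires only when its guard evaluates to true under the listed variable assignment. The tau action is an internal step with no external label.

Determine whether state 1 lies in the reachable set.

8 transition(s) survive guard evaluation.
L0 = {0}
L1 = {3}  cumulative {0,3}
Reachable = {0,3}

Answer: UNREACHABLE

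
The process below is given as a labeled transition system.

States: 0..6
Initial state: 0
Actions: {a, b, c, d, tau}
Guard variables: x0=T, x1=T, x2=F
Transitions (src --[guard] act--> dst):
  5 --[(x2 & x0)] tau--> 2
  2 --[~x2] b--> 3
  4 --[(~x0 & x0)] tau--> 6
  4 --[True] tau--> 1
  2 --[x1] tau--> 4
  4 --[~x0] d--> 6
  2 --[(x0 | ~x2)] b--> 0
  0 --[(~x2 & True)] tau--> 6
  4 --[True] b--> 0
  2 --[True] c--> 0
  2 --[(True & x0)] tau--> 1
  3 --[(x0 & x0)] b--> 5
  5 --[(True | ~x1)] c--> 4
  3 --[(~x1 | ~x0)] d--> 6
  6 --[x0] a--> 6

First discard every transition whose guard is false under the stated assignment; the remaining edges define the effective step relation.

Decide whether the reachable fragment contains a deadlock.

Answer: DEADLOCK-FREE

Working:
R = {0,6}
  0: tau→6  [1 exit(s)]
  6: a→6  [1 exit(s)]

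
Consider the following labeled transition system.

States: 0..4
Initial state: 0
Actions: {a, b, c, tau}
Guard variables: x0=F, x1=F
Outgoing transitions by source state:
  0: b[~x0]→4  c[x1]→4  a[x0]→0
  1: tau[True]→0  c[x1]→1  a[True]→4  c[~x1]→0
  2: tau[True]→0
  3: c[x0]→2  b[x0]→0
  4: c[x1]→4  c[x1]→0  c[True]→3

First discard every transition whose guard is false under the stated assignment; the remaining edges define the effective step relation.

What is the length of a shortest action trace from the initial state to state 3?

BFS to 3:
  Layer 0: {0}
  Layer 1: {4}
  Layer 2: {3}
3 enters at depth 2; path b·c

Answer: 2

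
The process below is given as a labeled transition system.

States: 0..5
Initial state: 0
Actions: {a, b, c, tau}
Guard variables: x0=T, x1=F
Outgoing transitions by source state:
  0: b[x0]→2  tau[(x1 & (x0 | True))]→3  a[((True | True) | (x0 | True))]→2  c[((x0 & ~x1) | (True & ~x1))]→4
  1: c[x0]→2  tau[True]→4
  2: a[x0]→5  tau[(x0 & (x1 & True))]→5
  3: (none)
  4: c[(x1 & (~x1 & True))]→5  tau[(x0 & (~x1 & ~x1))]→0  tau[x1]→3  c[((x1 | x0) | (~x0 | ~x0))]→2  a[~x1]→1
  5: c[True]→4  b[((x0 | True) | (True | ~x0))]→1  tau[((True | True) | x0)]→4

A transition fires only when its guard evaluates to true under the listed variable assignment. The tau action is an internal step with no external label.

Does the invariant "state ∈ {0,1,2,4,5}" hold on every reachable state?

Answer: INVARIANT HOLDS

Working:
Inv-set: {0,1,2,4,5}
R = {0,1,2,4,5}
  0: ok
  1: ok
  2: ok
  4: ok
  5: ok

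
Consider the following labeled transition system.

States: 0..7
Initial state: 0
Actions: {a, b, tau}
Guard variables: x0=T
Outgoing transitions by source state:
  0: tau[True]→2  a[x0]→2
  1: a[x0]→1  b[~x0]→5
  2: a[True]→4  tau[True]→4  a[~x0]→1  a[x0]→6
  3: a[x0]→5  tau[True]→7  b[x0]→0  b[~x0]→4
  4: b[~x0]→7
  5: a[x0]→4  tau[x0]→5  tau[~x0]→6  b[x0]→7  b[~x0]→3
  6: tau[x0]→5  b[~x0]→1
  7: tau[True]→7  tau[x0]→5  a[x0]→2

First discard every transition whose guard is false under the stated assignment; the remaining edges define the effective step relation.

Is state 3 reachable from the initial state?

After dropping false guards: 16 live edges.
Layer 0: {0}
Layer 1: {2}  total {0,2}
Layer 2: {4,6}  total {0,2,4,6}
Layer 3: {5}  total {0,2,4,5,6}
Layer 4: {7}  total {0,2,4,5,6,7}
Reach set: {0,2,4,5,6,7}

Answer: UNREACHABLE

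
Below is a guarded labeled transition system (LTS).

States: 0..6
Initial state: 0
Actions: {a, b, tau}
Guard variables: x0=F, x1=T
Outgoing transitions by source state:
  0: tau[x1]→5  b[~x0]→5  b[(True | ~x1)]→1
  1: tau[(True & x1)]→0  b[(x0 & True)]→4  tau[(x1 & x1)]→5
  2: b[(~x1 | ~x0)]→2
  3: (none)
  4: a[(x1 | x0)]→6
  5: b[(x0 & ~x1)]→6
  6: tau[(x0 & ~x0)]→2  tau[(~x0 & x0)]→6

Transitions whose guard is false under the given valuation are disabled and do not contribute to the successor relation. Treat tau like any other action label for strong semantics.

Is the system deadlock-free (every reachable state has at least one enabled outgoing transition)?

Reach set: {0,1,5}
  0: b→1  b→5  tau→5  [deg 3]
  1: tau→0  tau→5  [deg 2]
  5: ∅  [deadlock]
trace reaching 5: tau

Answer: DEADLOCK at state 5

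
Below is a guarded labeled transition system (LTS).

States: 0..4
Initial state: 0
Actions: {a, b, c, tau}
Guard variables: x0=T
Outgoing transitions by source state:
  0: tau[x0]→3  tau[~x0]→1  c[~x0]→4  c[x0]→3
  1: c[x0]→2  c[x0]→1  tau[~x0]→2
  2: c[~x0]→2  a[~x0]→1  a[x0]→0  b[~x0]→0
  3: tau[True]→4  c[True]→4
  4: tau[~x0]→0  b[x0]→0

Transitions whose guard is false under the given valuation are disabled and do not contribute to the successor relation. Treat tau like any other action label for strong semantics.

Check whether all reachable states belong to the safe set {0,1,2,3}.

Answer: INVARIANT VIOLATED at state 4

Analysis:
Safe = {0,1,2,3}
R = {0,3,4}
  0: safe
  3: safe
  4: VIOLATES
reach 4 via tau·tau — violates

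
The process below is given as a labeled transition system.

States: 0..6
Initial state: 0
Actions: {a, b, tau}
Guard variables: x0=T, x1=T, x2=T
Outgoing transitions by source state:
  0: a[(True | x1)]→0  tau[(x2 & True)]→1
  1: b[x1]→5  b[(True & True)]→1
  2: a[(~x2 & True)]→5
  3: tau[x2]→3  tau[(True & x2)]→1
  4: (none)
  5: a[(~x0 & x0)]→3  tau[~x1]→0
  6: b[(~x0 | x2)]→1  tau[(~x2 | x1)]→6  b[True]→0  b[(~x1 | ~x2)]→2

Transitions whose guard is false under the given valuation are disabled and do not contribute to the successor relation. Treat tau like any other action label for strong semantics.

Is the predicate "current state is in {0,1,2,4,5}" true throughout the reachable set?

Answer: INVARIANT HOLDS

Working:
Inv-set: {0,1,2,4,5}
Reach set: {0,1,5}
  0: ✓
  1: ✓
  5: ✓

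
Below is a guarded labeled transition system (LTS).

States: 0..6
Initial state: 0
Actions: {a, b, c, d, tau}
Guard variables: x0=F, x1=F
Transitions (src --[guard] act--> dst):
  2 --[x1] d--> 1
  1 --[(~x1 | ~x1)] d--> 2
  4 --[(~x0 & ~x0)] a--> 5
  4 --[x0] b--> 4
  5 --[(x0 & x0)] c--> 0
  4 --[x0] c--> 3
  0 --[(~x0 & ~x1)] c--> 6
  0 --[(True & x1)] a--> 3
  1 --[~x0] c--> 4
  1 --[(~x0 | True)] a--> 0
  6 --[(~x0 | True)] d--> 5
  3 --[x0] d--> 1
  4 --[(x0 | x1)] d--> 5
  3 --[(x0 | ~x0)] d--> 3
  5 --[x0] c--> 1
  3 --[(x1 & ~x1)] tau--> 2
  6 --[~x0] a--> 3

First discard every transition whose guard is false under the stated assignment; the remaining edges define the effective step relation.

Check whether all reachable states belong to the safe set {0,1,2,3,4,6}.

Inv-set: {0,1,2,3,4,6}
R = {0,3,5,6}
  0: ok
  3: ok
  5: VIOLATES
  6: ok
witness against invariant: c·d → 5

Answer: INVARIANT VIOLATED at state 5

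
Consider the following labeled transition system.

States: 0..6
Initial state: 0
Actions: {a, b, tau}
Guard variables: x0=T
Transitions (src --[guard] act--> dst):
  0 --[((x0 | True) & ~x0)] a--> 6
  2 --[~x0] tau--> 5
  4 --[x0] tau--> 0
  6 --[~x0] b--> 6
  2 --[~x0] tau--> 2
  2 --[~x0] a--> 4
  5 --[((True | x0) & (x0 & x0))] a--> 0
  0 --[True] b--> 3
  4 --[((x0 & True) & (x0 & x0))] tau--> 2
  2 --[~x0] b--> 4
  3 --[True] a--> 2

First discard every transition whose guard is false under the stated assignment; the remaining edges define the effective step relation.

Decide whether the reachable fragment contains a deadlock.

Answer: DEADLOCK at state 2

Analysis:
Reach set: {0,2,3}
  0: b→3  [1 exit(s)]
  2: ∅  [deadlock]
  3: a→2  [1 exit(s)]
trace reaching 2: b·a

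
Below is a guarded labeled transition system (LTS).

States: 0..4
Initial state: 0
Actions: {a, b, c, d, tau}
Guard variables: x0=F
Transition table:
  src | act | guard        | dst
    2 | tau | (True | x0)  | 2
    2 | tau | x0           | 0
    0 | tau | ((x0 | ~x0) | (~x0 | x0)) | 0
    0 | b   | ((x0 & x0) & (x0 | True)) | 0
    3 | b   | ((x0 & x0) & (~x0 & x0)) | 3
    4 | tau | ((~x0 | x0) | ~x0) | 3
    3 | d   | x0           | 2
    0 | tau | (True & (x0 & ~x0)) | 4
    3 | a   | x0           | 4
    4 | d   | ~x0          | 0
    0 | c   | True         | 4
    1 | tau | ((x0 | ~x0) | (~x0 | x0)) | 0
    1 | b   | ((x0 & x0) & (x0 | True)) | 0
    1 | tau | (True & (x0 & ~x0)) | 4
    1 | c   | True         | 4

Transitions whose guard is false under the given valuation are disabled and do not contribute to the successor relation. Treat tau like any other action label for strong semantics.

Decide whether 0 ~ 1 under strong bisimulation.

Refine partition for ~:
  π0 = {{0,1,2,3,4}}
  π1 = {{0,1},{2},{3},{4}}
4 equivalence class(es) (converged in 2)
0∈{0,1}, 1∈{0,1}

Answer: BISIMILAR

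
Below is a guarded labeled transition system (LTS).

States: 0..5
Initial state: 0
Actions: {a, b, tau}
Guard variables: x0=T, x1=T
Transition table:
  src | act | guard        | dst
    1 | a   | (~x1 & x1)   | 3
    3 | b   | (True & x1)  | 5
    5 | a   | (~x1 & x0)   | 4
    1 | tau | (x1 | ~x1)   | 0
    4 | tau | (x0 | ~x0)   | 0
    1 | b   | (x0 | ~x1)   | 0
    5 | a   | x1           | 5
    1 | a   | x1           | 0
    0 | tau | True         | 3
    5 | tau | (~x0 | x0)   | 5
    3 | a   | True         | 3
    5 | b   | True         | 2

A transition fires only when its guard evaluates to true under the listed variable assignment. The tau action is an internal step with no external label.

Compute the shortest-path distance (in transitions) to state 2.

Layered search for 2:
  L0 = {0}
  L1 = {3}
  L2 = {5}
  L3 = {2}
first hit 2 at d=3 via tau·b·b

Answer: 3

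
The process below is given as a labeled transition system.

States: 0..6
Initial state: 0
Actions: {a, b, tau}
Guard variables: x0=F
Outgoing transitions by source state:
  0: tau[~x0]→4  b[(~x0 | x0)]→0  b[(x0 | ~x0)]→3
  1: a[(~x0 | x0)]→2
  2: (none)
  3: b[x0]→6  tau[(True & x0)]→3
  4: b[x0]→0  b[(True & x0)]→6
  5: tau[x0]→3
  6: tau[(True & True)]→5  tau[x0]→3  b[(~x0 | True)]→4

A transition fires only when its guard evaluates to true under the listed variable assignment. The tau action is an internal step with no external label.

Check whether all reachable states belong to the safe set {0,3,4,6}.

Allowed set {0,3,4,6}
Reachable = {0,3,4}
  0: ok
  3: ok
  4: ok

Answer: INVARIANT HOLDS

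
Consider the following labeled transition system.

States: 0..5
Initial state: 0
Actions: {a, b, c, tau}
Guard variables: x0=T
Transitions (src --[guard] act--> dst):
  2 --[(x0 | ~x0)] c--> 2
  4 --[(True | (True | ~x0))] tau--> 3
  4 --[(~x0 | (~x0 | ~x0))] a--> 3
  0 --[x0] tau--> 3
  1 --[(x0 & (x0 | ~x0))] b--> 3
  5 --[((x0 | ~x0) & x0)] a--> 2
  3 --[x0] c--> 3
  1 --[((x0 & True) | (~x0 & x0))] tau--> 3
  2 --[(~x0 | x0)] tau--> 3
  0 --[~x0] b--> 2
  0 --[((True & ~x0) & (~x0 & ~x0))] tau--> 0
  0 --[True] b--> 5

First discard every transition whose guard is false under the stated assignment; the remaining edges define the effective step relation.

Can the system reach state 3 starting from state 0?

After dropping false guards: 9 live edges.
L0 = {0}
L1 = {3,5}  now seen {0,3,5}
L2 = {2}  now seen {0,2,3,5}
Reachable = {0,2,3,5}
trace reaching 3: tau

Answer: REACHABLE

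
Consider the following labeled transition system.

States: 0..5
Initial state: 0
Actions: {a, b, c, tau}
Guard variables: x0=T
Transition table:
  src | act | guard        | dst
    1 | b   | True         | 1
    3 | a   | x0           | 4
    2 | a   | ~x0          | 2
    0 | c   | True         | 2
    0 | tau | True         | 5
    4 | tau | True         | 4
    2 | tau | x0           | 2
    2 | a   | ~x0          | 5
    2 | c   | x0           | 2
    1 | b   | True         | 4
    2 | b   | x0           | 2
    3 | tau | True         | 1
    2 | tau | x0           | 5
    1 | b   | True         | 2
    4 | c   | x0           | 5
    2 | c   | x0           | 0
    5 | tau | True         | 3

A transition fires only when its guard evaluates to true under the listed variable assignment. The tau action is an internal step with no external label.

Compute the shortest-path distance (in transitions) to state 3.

Answer: 2

Trace:
BFS to 3:
  Layer 0: {0}
  Layer 1: {2,5}
  Layer 2: {3}
3 enters at depth 2; path tau·tau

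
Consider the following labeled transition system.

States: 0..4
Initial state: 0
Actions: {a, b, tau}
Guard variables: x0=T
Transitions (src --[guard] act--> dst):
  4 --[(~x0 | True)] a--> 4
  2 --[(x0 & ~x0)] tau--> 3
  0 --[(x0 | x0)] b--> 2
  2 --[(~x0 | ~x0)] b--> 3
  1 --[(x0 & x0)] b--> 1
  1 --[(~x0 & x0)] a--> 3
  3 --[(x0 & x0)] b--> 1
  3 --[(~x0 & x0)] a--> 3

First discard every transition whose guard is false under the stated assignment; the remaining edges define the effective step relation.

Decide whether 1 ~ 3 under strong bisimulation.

Refine partition for ~:
  π0 = {{0,1,2,3,4}}
  π1 = {{0,1,3},{2},{4}}
  π2 = {{0},{1,3},{2},{4}}
stable after 3 split(s): 4 block(s)
[1]={1,3}  [3]={1,3}

Answer: BISIMILAR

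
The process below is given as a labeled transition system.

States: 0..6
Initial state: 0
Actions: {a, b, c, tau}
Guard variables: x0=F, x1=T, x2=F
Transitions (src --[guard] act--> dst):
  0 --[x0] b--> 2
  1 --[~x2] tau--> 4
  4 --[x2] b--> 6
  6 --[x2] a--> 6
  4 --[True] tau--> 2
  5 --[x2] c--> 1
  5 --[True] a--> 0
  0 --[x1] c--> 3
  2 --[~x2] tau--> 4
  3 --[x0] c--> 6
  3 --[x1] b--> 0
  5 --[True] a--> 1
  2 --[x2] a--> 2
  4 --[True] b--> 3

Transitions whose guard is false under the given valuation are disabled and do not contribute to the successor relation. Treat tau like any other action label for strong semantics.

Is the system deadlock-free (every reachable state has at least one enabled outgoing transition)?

Reach set: {0,3}
  0: c→3  [deg 1]
  3: b→0  [deg 1]

Answer: DEADLOCK-FREE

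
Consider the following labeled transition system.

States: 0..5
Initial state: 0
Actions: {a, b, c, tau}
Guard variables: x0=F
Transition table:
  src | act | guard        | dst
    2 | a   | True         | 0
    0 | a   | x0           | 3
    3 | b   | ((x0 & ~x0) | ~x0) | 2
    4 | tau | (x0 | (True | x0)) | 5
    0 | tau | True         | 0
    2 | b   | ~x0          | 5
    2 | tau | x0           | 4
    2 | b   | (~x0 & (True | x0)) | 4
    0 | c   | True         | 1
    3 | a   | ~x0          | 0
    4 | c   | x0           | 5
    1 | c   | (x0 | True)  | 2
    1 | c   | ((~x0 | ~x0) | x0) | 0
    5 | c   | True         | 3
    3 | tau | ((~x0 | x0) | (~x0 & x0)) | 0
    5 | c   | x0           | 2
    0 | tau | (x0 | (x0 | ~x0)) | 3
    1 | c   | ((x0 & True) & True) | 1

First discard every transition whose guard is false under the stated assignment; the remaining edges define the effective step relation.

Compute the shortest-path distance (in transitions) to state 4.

BFS to 4:
  depth 0: {0}
  depth 1: {1,3}
  depth 2: {2}
  depth 3: {4,5}
4 enters at depth 3; path c·c·b

Answer: 3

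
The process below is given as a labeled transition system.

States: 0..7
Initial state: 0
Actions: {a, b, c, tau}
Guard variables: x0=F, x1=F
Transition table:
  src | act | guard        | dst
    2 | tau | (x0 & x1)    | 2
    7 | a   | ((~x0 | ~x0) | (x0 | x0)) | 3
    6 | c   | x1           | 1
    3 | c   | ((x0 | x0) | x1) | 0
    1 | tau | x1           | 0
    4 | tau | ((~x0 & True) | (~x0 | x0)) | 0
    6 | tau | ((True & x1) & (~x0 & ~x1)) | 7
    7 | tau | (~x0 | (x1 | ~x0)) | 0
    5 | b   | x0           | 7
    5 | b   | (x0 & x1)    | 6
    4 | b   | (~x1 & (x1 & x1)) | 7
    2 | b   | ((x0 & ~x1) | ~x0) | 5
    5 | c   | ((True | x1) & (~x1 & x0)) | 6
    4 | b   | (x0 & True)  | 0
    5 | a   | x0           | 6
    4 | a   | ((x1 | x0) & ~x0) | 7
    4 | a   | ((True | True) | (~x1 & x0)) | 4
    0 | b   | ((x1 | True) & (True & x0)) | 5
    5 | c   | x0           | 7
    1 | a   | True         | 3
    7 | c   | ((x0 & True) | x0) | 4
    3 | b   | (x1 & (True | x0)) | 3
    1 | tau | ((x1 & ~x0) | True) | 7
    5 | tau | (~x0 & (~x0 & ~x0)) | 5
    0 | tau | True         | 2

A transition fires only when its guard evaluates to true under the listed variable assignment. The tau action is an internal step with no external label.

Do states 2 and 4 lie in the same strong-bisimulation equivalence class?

Refine partition for ~:
  π0 = {{0,1,2,3,4,5,6,7}}
  π1 = {{0,5},{1,4,7},{2},{3,6}}
  π2 = {{0},{1},{2},{3,6},{4},{5},{7}}
Fixed point at round 3; 7 class(es).
[2]={2}  [4]={4}

Answer: NOT BISIMILAR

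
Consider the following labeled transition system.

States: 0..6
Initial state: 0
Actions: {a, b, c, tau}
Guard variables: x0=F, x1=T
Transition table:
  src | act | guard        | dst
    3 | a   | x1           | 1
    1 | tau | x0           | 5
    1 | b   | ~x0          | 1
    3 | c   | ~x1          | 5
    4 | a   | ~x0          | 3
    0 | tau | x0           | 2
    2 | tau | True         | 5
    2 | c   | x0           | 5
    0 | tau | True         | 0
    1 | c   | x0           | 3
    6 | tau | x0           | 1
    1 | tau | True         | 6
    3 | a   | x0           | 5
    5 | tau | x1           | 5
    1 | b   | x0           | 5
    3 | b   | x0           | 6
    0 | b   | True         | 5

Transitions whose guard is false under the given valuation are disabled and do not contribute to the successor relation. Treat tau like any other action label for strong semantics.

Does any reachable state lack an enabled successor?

Answer: DEADLOCK-FREE

Analysis:
Reachable = {0,5}
  0: b→5  tau→0  [2 exit(s)]
  5: tau→5  [1 exit(s)]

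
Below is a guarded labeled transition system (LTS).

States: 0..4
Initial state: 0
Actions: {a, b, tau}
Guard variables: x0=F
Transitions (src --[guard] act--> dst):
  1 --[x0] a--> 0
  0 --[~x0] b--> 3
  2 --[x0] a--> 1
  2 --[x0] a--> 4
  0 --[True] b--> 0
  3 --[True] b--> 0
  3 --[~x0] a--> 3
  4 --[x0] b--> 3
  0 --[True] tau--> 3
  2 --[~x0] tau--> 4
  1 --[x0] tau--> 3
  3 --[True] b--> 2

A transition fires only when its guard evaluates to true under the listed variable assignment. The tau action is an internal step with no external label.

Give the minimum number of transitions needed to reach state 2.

Breadth-first toward 2:
  depth 0: {0}
  depth 1: {3}
  depth 2: {2}
2 enters at depth 2; path b·b

Answer: 2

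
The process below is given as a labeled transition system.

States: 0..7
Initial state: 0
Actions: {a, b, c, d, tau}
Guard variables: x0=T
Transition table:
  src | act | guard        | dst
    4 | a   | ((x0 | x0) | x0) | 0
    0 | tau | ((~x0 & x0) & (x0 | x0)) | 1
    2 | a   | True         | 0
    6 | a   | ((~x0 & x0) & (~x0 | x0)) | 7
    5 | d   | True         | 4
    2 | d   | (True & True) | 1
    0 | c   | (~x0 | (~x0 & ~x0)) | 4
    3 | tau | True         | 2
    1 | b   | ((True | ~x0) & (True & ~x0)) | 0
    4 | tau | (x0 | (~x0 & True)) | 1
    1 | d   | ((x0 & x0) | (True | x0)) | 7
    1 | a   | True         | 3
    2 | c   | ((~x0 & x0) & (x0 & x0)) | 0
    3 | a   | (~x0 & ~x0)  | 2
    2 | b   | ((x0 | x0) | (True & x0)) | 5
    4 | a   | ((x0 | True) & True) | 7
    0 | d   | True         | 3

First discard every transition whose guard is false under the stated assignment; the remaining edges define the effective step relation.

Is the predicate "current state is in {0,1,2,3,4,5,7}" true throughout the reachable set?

Answer: INVARIANT HOLDS

Trace:
Allowed set {0,1,2,3,4,5,7}
Reachable = {0,1,2,3,4,5,7}
  0: safe
  1: safe
  2: safe
  3: safe
  4: safe
  5: safe
  7: safe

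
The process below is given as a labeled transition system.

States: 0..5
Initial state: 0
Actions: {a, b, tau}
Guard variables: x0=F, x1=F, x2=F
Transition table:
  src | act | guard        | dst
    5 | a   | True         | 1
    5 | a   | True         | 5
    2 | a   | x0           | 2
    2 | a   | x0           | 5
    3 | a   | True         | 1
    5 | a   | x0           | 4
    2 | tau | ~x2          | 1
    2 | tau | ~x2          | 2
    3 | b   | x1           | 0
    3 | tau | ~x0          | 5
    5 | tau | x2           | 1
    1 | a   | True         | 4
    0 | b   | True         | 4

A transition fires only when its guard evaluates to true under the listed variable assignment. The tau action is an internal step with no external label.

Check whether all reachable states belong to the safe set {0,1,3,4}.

Safe = {0,1,3,4}
R = {0,4}
  0: ok
  4: ok

Answer: INVARIANT HOLDS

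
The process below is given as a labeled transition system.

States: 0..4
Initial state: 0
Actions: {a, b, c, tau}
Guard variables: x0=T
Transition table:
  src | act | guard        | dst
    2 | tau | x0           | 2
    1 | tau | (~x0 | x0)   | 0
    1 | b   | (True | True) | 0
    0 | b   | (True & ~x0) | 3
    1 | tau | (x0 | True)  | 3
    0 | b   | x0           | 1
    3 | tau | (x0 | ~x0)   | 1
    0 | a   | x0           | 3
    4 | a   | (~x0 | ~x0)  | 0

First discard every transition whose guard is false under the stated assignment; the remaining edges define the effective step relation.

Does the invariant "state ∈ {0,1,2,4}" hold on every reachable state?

Answer: INVARIANT VIOLATED at state 3

Trace:
Safe = {0,1,2,4}
R = {0,1,3}
  0: safe
  1: safe
  3: VIOLATES
reach 3 via a — violates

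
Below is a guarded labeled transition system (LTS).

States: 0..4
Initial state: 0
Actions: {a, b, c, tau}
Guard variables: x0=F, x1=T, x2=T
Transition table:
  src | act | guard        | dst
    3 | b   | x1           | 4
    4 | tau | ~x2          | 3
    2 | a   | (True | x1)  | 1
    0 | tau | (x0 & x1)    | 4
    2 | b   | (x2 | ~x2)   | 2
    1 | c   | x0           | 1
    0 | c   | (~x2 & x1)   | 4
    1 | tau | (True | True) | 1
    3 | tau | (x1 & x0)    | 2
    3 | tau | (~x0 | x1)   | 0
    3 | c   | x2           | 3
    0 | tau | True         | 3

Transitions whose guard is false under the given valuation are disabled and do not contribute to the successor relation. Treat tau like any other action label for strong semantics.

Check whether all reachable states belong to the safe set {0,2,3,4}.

Answer: INVARIANT HOLDS

Trace:
Safe = {0,2,3,4}
Reachable = {0,3,4}
  0: safe
  3: safe
  4: safe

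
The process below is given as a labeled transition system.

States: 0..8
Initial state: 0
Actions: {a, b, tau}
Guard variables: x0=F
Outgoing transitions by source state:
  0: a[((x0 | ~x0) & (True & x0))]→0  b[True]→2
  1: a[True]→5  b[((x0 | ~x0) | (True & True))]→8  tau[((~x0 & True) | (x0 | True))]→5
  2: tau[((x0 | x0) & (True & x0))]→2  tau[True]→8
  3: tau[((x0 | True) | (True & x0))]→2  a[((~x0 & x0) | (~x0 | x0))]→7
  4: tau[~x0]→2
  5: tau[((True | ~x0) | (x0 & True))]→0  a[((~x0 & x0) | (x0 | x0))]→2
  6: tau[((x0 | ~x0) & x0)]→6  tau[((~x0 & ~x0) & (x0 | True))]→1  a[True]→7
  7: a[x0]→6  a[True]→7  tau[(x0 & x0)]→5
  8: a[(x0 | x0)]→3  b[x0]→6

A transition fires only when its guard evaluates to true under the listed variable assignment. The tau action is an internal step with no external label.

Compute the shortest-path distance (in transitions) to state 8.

Answer: 2

Trace:
BFS to 8:
  L0 = {0}
  L1 = {2}
  L2 = {8}
8 enters at depth 2; path b·tau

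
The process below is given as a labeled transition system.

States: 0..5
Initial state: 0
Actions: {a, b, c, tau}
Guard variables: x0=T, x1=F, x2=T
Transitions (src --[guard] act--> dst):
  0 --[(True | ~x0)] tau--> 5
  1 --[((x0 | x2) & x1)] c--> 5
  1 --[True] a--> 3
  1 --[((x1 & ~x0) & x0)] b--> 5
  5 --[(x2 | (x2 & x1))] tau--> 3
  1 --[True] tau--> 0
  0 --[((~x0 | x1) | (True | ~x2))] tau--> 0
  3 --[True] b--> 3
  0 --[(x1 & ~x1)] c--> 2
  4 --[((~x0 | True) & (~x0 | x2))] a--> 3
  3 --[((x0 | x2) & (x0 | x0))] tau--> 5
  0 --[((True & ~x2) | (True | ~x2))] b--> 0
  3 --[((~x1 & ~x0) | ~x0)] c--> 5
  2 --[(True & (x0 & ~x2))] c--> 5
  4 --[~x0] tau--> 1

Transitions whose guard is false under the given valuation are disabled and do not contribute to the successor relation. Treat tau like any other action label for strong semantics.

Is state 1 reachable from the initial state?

Answer: UNREACHABLE

Analysis:
9 transition(s) survive guard evaluation.
depth 0: {0}
depth 1: {5}  cumulative {0,5}
depth 2: {3}  cumulative {0,3,5}
Reach set: {0,3,5}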